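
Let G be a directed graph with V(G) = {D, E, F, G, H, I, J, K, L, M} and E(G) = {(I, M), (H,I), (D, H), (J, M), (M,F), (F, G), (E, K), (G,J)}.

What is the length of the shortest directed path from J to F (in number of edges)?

2

Distance 0: J.
Distance 1: M.
Distance 2: F — contains F.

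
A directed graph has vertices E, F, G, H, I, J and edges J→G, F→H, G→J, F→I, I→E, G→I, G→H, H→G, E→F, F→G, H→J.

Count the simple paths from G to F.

1

G→I→E→F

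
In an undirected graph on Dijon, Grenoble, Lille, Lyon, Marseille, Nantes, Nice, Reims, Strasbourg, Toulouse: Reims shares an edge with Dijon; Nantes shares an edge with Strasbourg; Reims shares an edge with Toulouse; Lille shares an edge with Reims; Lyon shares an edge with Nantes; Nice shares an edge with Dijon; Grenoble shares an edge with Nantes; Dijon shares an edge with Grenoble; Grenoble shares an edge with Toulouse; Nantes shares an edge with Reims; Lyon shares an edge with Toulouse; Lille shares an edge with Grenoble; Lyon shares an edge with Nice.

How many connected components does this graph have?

2

From Dijon: component {Dijon, Grenoble, Lille, Lyon, Nantes, Nice, Reims, Strasbourg, Toulouse}.
From Marseille: component {Marseille}.
That's 2 components.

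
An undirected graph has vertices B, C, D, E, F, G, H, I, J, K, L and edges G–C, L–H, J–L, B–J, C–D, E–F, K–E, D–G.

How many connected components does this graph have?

From B: component {B, H, J, L}.
From C: component {C, D, G}.
From E: component {E, F, K}.
From I: component {I}.
That's 4 components.

4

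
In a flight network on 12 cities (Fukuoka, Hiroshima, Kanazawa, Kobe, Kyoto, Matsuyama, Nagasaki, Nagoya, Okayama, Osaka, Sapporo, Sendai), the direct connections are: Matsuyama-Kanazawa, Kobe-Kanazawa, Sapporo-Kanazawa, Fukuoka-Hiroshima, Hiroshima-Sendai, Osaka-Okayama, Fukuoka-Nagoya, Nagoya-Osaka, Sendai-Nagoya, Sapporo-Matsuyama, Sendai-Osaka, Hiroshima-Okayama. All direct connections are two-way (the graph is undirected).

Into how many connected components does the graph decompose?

From Fukuoka: component {Fukuoka, Hiroshima, Nagoya, Okayama, Osaka, Sendai}.
From Kanazawa: component {Kanazawa, Kobe, Matsuyama, Sapporo}.
From Kyoto: component {Kyoto}.
From Nagasaki: component {Nagasaki}.
That's 4 components.

4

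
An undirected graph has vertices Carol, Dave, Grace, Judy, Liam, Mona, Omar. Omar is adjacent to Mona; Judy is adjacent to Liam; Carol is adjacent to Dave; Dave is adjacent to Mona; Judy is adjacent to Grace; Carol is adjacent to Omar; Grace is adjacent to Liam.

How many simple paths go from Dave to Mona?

Dave–Carol–Omar–Mona
Dave–Mona

2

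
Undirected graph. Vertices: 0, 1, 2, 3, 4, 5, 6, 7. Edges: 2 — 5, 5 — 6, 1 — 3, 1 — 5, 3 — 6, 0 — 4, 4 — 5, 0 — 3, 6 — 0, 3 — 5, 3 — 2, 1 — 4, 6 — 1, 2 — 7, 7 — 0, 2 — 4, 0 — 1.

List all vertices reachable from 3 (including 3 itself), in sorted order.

0, 1, 2, 3, 4, 5, 6, 7

Start at 3.
Its neighbours: 0, 1, 2, 5, 6.
Then their neighbours: 4, 7.
Every vertex is now reached.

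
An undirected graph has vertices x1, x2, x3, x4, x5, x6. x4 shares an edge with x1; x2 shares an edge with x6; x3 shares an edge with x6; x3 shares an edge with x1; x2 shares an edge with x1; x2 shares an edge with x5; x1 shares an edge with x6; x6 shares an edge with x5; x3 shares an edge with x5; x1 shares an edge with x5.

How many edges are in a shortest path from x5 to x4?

Distance 0: x5.
Distance 1: x1, x2, x3, x6.
Distance 2: x4 — contains x4.

2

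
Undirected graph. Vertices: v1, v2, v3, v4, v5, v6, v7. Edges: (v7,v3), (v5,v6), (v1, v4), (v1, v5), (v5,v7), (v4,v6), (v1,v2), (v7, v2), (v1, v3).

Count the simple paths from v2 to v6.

v2–v1–v3–v7–v5–v6
v2–v1–v4–v6
v2–v1–v5–v6
v2–v7–v3–v1–v4–v6
v2–v7–v3–v1–v5–v6
v2–v7–v5–v1–v4–v6
v2–v7–v5–v6

7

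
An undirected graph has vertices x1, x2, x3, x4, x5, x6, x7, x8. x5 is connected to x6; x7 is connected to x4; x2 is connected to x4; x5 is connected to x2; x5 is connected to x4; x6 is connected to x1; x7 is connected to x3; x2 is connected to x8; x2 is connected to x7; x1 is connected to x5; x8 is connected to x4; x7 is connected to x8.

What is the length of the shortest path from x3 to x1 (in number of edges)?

Distance 0: x3.
Distance 1: x7.
Distance 2: x2, x4, x8.
Distance 3: x5.
Distance 4: x1, x6 — contains x1.

4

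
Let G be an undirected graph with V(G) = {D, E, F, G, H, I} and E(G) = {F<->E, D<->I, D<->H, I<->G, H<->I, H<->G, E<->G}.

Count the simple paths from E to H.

3

E–G–H
E–G–I–D–H
E–G–I–H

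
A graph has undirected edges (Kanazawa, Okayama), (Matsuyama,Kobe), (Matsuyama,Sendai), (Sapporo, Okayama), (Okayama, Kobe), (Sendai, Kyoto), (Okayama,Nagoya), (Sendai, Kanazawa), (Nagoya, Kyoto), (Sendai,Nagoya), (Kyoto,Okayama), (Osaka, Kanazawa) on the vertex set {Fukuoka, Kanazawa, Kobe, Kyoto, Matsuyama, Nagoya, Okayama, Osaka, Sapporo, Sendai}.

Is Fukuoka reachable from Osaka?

Explore from Osaka.
Distance 1: reach Kanazawa.
Distance 2: reach Okayama, Sendai.
Distance 3: reach Kobe, Kyoto, Matsuyama, Nagoya, Sapporo.
The search is exhausted without reaching Fukuoka; it lies in a different component.

No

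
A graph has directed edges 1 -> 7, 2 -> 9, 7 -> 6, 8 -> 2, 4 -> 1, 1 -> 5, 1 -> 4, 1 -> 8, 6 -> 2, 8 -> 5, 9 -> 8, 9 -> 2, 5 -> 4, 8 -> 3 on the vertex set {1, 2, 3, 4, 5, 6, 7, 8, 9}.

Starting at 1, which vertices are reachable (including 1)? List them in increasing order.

1, 2, 3, 4, 5, 6, 7, 8, 9

Start at 1.
Its neighbours: 4, 5, 7, 8.
Then their neighbours: 2, 3, 6.
Then next layer: 9.
Every vertex is now reached.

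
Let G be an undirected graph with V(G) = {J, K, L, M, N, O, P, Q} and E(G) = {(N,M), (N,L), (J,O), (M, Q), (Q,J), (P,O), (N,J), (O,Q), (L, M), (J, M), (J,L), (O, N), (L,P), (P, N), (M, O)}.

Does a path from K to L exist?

No

K has no edges, so nothing is reachable from it.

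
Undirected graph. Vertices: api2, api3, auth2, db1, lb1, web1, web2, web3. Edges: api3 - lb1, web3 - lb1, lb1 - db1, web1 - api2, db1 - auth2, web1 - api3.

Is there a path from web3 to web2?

No

Explore from web3.
Distance 1: reach lb1.
Distance 2: reach api3, db1.
Distance 3: reach auth2, web1.
Distance 4: reach api2.
The search is exhausted without reaching web2; it lies in a different component.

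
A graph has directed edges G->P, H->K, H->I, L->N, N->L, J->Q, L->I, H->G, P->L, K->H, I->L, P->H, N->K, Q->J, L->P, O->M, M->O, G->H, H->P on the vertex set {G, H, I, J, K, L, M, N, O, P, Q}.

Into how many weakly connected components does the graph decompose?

From G: component {G, H, I, K, L, N, P}.
From J: component {J, Q}.
From M: component {M, O}.
That's 3 components.

3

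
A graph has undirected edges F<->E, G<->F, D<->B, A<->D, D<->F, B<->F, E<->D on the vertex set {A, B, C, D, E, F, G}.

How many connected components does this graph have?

2

From A: component {A, B, D, E, F, G}.
From C: component {C}.
That's 2 components.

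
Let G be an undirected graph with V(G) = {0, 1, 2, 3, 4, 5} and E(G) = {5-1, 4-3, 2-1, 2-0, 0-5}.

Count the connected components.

2

From 0: component {0, 1, 2, 5}.
From 3: component {3, 4}.
That's 2 components.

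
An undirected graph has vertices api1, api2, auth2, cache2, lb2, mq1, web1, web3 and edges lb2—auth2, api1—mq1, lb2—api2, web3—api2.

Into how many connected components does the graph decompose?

4

From api1: component {api1, mq1}.
From api2: component {api2, auth2, lb2, web3}.
From cache2: component {cache2}.
From web1: component {web1}.
That's 4 components.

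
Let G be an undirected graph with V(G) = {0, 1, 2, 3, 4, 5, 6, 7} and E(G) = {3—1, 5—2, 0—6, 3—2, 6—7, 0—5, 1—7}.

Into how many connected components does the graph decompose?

2

From 0: component {0, 1, 2, 3, 5, 6, 7}.
From 4: component {4}.
That's 2 components.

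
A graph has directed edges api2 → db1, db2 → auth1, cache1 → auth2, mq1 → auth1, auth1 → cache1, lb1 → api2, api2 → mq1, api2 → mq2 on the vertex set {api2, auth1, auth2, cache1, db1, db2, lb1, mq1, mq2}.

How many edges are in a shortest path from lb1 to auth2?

Distance 0: lb1.
Distance 1: api2.
Distance 2: db1, mq1, mq2.
Distance 3: auth1.
Distance 4: cache1.
Distance 5: auth2 — contains auth2.

5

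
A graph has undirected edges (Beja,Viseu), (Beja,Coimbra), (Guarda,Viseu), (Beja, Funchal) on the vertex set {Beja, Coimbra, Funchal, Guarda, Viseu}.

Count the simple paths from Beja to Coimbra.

Beja–Coimbra

1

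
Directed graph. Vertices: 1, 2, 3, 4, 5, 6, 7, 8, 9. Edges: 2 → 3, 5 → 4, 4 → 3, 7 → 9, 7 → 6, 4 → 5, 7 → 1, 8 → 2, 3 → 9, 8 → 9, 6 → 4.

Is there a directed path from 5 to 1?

No

Explore from 5.
Distance 1: reach 4.
Distance 2: reach 3.
Distance 3: reach 9.
The search from 5 is exhausted; no directed path reaches 1.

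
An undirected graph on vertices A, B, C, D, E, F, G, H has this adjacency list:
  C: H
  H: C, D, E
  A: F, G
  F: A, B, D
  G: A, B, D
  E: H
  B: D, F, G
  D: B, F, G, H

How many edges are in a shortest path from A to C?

4

Distance 0: A.
Distance 1: F, G.
Distance 2: B, D.
Distance 3: H.
Distance 4: C, E — contains C.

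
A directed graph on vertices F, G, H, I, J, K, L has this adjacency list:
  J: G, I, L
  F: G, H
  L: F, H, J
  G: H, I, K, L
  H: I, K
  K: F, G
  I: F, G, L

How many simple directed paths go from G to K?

8

G→H→K
G→I→F→H→K
G→I→L→F→H→K
G→I→L→H→K
G→K
G→L→F→H→K
G→L→H→K
G→L→J→I→F→H→K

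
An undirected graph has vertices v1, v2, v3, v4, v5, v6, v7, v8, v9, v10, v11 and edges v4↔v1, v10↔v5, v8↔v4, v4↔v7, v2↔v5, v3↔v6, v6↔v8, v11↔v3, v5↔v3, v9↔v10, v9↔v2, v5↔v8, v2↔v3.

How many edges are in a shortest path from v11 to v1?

Distance 0: v11.
Distance 1: v3.
Distance 2: v2, v5, v6.
Distance 3: v8, v9, v10.
Distance 4: v4.
Distance 5: v1, v7 — contains v1.

5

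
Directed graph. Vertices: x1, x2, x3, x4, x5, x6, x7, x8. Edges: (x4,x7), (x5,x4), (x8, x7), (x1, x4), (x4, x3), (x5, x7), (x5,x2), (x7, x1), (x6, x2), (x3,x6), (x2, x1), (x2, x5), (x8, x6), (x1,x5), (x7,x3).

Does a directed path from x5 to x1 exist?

Yes

Explore from x5.
Distance 1: reach x2, x4, x7.
Distance 2: reach x1, x3.
Found x1.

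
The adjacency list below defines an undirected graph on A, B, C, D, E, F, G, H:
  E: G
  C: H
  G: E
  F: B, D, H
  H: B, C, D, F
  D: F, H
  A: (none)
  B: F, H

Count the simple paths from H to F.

3

H–B–F
H–D–F
H–F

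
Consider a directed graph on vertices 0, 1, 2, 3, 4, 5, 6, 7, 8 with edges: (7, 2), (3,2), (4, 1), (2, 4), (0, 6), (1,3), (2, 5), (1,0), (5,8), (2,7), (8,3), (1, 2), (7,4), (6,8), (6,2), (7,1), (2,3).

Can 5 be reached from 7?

Yes

Explore from 7.
Distance 1: reach 1, 2, 4.
Distance 2: reach 0, 3, 5.
Found 5.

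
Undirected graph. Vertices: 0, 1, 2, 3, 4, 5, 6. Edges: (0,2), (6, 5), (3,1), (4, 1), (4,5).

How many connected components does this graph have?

2

From 0: component {0, 2}.
From 1: component {1, 3, 4, 5, 6}.
That's 2 components.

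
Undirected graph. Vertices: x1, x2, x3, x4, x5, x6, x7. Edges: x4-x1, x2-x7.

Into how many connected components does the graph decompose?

5

From x1: component {x1, x4}.
From x2: component {x2, x7}.
From x3: component {x3}.
From x5: component {x5}.
From x6: component {x6}.
That's 5 components.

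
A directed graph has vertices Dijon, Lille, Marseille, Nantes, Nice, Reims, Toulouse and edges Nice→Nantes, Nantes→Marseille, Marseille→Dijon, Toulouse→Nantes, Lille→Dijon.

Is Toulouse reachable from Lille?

Explore from Lille.
Distance 1: reach Dijon.
The search from Lille is exhausted; no directed path reaches Toulouse.

No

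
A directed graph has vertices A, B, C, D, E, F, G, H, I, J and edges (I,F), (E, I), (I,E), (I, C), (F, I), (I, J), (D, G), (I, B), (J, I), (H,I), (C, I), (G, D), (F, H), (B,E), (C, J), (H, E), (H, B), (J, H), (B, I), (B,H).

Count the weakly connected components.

From A: component {A}.
From B: component {B, C, E, F, H, I, J}.
From D: component {D, G}.
That's 3 components.

3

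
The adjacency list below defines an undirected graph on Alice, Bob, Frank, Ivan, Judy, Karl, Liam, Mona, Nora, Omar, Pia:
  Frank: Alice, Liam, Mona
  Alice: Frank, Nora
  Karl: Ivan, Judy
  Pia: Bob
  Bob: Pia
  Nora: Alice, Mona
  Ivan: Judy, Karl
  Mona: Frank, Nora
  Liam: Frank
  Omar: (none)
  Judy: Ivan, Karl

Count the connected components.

From Alice: component {Alice, Frank, Liam, Mona, Nora}.
From Bob: component {Bob, Pia}.
From Ivan: component {Ivan, Judy, Karl}.
From Omar: component {Omar}.
That's 4 components.

4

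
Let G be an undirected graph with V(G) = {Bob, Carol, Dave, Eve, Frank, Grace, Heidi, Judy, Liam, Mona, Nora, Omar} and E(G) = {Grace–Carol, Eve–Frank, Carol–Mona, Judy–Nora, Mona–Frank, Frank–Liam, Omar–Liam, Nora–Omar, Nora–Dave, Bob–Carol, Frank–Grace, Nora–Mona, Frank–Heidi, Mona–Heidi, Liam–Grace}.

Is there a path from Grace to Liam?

Yes

Explore from Grace.
Distance 1: reach Carol, Frank, Liam.
Found Liam.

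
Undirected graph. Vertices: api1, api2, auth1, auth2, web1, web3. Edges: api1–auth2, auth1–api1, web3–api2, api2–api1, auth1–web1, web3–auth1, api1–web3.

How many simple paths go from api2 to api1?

3

api2–api1
api2–web3–api1
api2–web3–auth1–api1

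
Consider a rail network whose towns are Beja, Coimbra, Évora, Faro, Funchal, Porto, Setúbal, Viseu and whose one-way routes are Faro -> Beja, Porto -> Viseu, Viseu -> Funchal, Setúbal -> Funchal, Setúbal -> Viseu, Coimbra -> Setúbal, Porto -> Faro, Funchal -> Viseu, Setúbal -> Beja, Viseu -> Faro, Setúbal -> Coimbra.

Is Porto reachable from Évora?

Évora has no outgoing edges, so nothing is reachable from it.

No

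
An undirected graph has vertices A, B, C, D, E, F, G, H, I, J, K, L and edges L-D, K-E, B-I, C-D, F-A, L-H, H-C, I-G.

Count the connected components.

5

From A: component {A, F}.
From B: component {B, G, I}.
From C: component {C, D, H, L}.
From E: component {E, K}.
From J: component {J}.
That's 5 components.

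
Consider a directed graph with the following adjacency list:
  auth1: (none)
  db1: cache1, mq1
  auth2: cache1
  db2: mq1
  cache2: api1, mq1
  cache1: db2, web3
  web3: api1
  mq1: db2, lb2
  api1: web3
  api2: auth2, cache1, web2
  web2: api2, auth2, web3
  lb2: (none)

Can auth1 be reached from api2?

No

Explore from api2.
Distance 1: reach auth2, cache1, web2.
Distance 2: reach db2, web3.
Distance 3: reach api1, mq1.
Distance 4: reach lb2.
The search from api2 is exhausted; no directed path reaches auth1.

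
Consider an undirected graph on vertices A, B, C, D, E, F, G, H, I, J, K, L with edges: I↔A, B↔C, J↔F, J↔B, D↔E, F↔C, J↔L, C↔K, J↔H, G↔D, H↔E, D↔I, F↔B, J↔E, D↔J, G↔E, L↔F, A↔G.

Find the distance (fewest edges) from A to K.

Distance 0: A.
Distance 1: G, I.
Distance 2: D, E.
Distance 3: H, J.
Distance 4: B, F, L.
Distance 5: C.
Distance 6: K — contains K.

6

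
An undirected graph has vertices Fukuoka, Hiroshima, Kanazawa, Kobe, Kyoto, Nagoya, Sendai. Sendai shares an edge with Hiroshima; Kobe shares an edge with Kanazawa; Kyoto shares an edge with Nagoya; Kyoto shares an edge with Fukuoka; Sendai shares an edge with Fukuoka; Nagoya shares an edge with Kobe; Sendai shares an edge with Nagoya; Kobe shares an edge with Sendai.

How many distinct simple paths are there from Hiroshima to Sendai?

Hiroshima–Sendai

1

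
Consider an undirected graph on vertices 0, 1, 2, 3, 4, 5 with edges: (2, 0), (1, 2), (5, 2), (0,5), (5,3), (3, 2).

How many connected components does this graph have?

2

From 0: component {0, 1, 2, 3, 5}.
From 4: component {4}.
That's 2 components.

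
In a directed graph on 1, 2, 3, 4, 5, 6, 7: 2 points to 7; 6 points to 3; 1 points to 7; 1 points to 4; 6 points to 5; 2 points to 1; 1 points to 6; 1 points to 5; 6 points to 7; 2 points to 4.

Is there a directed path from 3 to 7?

3 has no outgoing edges, so nothing is reachable from it.

No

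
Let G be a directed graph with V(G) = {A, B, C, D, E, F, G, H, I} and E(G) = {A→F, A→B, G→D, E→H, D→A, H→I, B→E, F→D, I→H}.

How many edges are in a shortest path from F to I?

Distance 0: F.
Distance 1: D.
Distance 2: A.
Distance 3: B.
Distance 4: E.
Distance 5: H.
Distance 6: I — contains I.

6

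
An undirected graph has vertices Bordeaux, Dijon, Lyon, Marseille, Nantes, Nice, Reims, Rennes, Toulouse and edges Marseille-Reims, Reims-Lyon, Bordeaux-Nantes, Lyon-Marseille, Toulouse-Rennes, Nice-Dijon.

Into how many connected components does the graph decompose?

4

From Bordeaux: component {Bordeaux, Nantes}.
From Dijon: component {Dijon, Nice}.
From Lyon: component {Lyon, Marseille, Reims}.
From Rennes: component {Rennes, Toulouse}.
That's 4 components.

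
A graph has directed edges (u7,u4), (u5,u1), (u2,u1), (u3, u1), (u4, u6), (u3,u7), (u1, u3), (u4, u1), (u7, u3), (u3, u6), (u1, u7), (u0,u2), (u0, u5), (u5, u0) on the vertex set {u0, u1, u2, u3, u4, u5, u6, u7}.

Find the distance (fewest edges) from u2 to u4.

Distance 0: u2.
Distance 1: u1.
Distance 2: u3, u7.
Distance 3: u4, u6 — contains u4.

3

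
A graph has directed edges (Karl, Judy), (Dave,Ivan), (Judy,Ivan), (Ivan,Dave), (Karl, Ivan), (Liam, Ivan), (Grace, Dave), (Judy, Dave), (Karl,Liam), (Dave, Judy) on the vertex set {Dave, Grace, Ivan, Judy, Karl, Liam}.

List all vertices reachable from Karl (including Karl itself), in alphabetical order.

Start at Karl.
Its neighbours: Ivan, Judy, Liam.
Then their neighbours: Dave.
Nothing further is reachable.

Dave, Ivan, Judy, Karl, Liam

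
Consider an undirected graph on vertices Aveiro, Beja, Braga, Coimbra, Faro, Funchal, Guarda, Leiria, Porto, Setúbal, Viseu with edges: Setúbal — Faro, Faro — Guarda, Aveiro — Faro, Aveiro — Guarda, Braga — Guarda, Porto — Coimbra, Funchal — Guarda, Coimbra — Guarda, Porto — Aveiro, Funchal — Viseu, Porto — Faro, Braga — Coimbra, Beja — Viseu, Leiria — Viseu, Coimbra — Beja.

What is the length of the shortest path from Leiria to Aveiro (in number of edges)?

Distance 0: Leiria.
Distance 1: Viseu.
Distance 2: Beja, Funchal.
Distance 3: Coimbra, Guarda.
Distance 4: Aveiro, Braga, Faro, Porto — contains Aveiro.

4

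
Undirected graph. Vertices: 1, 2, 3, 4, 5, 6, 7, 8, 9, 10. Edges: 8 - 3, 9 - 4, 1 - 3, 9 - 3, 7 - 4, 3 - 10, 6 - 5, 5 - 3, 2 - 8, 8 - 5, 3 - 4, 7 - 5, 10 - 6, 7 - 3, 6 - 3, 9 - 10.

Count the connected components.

1

From 1: component {1, 2, 3, 4, 5, 6, 7, 8, 9, 10}.
That's 1 component.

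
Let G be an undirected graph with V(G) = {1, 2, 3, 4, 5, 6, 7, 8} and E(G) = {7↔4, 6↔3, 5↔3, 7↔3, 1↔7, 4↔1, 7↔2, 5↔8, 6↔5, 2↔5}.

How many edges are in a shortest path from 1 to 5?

Distance 0: 1.
Distance 1: 4, 7.
Distance 2: 2, 3.
Distance 3: 5, 6 — contains 5.

3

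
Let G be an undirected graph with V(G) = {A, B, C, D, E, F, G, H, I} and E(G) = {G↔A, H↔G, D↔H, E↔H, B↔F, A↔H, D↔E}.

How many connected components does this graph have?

4

From A: component {A, D, E, G, H}.
From B: component {B, F}.
From C: component {C}.
From I: component {I}.
That's 4 components.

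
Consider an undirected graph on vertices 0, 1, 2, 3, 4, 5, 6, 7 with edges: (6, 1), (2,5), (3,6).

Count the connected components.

5

From 0: component {0}.
From 1: component {1, 3, 6}.
From 2: component {2, 5}.
From 4: component {4}.
From 7: component {7}.
That's 5 components.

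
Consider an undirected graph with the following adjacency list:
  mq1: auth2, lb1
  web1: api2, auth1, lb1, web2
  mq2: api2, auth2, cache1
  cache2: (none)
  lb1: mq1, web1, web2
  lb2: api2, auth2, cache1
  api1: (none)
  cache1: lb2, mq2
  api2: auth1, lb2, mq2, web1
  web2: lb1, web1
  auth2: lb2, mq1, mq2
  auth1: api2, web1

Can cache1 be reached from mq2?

Explore from mq2.
Distance 1: reach api2, auth2, cache1.
Found cache1.

Yes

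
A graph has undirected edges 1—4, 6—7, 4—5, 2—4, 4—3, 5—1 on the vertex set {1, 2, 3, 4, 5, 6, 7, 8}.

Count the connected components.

From 1: component {1, 2, 3, 4, 5}.
From 6: component {6, 7}.
From 8: component {8}.
That's 3 components.

3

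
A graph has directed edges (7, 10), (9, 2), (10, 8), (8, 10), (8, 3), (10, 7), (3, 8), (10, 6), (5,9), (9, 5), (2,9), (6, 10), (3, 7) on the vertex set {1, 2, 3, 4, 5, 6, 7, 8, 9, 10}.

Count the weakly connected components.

4

From 1: component {1}.
From 2: component {2, 5, 9}.
From 3: component {3, 6, 7, 8, 10}.
From 4: component {4}.
That's 4 components.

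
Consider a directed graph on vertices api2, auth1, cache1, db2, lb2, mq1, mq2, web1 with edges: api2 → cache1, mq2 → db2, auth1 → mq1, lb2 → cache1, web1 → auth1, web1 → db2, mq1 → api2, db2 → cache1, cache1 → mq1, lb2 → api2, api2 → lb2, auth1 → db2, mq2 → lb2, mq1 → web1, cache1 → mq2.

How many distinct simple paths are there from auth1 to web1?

auth1→db2→cache1→mq1→web1
auth1→mq1→web1

2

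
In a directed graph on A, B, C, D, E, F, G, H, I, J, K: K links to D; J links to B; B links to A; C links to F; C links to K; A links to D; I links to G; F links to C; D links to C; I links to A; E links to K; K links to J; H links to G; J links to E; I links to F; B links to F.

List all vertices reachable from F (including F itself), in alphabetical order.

A, B, C, D, E, F, J, K

Start at F.
Its neighbours: C.
Then their neighbours: K.
Then next layer: D, J.
Then next layer: B, E.
Then next layer: A.
Nothing further is reachable.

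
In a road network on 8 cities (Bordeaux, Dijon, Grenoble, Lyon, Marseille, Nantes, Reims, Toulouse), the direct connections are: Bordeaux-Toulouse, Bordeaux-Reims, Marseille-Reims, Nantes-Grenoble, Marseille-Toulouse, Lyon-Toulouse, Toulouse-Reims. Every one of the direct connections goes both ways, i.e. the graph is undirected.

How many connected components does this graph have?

3

From Bordeaux: component {Bordeaux, Lyon, Marseille, Reims, Toulouse}.
From Dijon: component {Dijon}.
From Grenoble: component {Grenoble, Nantes}.
That's 3 components.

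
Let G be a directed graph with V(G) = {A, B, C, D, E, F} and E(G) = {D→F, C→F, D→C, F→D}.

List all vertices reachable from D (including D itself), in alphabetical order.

Start at D.
Its neighbours: C, F.
Nothing further is reachable.

C, D, F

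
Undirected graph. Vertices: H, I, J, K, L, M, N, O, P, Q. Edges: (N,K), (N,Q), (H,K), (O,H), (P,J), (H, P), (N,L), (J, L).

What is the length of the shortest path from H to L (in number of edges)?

3

Distance 0: H.
Distance 1: K, O, P.
Distance 2: J, N.
Distance 3: L, Q — contains L.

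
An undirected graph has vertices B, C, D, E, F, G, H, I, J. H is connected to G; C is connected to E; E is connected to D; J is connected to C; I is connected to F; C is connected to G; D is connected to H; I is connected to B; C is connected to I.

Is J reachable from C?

Yes

Explore from C.
Distance 1: reach E, G, I, J.
Found J.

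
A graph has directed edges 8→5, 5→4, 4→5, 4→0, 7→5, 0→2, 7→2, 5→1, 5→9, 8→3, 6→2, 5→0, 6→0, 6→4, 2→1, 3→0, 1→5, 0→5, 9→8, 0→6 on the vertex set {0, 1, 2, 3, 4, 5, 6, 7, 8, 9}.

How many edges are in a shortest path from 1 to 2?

3

Distance 0: 1.
Distance 1: 5.
Distance 2: 0, 4, 9.
Distance 3: 2, 6, 8 — contains 2.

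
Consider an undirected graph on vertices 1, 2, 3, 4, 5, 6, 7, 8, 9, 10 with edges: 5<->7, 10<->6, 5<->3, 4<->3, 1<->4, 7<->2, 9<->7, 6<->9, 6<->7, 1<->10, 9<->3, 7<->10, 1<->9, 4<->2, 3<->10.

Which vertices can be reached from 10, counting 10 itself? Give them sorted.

Start at 10.
Its neighbours: 1, 3, 6, 7.
Then their neighbours: 2, 4, 5, 9.
Nothing further is reachable.

1, 2, 3, 4, 5, 6, 7, 9, 10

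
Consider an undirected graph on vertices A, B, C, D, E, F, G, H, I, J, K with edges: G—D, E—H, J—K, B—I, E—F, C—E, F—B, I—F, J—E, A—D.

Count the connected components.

2

From A: component {A, D, G}.
From B: component {B, C, E, F, H, I, J, K}.
That's 2 components.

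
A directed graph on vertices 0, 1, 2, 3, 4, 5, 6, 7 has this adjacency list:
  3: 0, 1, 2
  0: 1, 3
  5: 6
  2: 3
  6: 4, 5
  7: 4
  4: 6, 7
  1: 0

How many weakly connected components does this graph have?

2

From 0: component {0, 1, 2, 3}.
From 4: component {4, 5, 6, 7}.
That's 2 components.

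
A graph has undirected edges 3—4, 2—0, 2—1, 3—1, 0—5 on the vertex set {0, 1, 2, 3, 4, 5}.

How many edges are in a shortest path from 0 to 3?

3

Distance 0: 0.
Distance 1: 2, 5.
Distance 2: 1.
Distance 3: 3 — contains 3.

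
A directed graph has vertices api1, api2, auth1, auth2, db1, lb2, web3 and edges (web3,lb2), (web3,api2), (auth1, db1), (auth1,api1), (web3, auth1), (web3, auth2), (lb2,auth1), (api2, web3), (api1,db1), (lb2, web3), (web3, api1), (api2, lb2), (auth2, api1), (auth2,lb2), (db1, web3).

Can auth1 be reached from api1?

Explore from api1.
Distance 1: reach db1.
Distance 2: reach web3.
Distance 3: reach api2, auth1, auth2, lb2.
Found auth1.

Yes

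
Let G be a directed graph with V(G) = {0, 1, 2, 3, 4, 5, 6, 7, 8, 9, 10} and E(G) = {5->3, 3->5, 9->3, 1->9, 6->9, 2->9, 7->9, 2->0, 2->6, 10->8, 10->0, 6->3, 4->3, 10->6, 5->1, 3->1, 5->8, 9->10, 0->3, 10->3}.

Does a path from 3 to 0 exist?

Yes

Explore from 3.
Distance 1: reach 1, 5.
Distance 2: reach 8, 9.
Distance 3: reach 10.
Distance 4: reach 0, 6.
Found 0.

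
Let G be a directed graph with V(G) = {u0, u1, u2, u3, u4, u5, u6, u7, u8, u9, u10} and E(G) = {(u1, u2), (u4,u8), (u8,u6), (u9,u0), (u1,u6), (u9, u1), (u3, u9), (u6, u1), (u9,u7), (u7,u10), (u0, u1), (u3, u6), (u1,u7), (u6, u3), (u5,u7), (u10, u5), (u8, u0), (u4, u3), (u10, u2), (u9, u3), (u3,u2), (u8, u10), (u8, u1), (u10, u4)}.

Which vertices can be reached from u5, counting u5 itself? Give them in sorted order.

u0, u1, u2, u3, u4, u5, u6, u7, u8, u9, u10

Start at u5.
Its neighbours: u7.
Then their neighbours: u10.
Then next layer: u2, u4.
Then next layer: u3, u8.
Then next layer: u0, u1, u6, u9.
Every vertex is now reached.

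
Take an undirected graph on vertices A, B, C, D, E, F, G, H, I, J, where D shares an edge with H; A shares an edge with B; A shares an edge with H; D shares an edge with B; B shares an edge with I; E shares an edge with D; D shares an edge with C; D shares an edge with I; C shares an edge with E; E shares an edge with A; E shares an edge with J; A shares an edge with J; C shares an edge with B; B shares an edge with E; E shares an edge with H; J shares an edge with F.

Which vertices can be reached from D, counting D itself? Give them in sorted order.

Start at D.
Its neighbours: B, C, E, H, I.
Then their neighbours: A, J.
Then next layer: F.
Nothing further is reachable.

A, B, C, D, E, F, H, I, J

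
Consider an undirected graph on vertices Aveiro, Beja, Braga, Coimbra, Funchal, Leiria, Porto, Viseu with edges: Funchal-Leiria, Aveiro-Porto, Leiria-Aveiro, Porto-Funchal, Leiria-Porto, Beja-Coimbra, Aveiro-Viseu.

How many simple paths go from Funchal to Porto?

Funchal–Leiria–Aveiro–Porto
Funchal–Leiria–Porto
Funchal–Porto

3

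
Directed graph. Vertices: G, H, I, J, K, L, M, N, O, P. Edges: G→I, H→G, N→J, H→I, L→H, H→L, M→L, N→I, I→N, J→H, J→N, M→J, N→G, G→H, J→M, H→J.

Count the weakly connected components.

From G: component {G, H, I, J, L, M, N}.
From K: component {K}.
From O: component {O}.
From P: component {P}.
That's 4 components.

4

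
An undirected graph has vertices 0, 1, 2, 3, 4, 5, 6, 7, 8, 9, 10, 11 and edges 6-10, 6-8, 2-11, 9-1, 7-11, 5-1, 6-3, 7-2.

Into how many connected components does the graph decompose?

From 0: component {0}.
From 1: component {1, 5, 9}.
From 2: component {2, 7, 11}.
From 3: component {3, 6, 8, 10}.
From 4: component {4}.
That's 5 components.

5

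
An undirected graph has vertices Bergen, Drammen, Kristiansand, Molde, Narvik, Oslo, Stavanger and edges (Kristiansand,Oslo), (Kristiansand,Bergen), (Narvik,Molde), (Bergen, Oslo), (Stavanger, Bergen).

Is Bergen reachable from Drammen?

No

Drammen has no edges, so nothing is reachable from it.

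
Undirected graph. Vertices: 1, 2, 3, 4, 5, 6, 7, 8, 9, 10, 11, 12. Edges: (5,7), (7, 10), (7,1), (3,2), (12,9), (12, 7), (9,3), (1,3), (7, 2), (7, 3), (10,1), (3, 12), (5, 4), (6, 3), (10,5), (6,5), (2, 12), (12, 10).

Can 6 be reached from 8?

No

8 has no edges, so nothing is reachable from it.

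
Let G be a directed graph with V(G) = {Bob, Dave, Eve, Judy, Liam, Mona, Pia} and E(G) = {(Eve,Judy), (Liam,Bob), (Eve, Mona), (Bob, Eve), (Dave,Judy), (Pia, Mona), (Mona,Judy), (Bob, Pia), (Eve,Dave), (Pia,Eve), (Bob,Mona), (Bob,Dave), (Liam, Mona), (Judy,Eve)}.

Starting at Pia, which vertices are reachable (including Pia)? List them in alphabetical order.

Start at Pia.
Its neighbours: Eve, Mona.
Then their neighbours: Dave, Judy.
Nothing further is reachable.

Dave, Eve, Judy, Mona, Pia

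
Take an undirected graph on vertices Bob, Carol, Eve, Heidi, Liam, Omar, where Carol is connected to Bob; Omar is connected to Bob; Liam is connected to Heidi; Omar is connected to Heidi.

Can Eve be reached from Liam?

Explore from Liam.
Distance 1: reach Heidi.
Distance 2: reach Omar.
Distance 3: reach Bob.
Distance 4: reach Carol.
The search is exhausted without reaching Eve; it lies in a different component.

No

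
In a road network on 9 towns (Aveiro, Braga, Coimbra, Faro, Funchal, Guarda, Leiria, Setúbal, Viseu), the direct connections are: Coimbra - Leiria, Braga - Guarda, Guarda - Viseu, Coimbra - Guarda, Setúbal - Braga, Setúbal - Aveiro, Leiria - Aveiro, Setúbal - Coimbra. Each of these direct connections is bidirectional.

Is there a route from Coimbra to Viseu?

Yes

Explore from Coimbra.
Distance 1: reach Guarda, Leiria, Setúbal.
Distance 2: reach Aveiro, Braga, Viseu.
Found Viseu.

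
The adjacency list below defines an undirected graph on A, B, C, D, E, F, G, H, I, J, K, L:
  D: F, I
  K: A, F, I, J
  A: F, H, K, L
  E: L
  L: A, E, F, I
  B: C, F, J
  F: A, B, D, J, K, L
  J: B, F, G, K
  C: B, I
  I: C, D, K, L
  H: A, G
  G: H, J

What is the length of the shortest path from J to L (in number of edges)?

Distance 0: J.
Distance 1: B, F, G, K.
Distance 2: A, C, D, H, I, L — contains L.

2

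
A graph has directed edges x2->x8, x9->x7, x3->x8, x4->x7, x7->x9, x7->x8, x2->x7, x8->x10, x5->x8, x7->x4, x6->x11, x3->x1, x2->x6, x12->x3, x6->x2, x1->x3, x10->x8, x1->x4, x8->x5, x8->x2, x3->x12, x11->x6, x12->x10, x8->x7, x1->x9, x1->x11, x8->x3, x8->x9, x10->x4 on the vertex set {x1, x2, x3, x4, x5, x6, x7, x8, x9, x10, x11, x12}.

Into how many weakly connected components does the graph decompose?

From x1: component {x1, x2, x3, x4, x5, x6, x7, x8, x9, x10, x11, x12}.
That's 1 component.

1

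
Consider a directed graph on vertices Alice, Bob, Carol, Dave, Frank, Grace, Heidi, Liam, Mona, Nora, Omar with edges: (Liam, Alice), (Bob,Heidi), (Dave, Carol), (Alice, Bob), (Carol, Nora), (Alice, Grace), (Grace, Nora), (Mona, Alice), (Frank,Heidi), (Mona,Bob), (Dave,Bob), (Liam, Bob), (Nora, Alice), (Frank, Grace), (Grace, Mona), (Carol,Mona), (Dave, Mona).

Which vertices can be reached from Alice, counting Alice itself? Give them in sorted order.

Start at Alice.
Its neighbours: Bob, Grace.
Then their neighbours: Heidi, Mona, Nora.
Nothing further is reachable.

Alice, Bob, Grace, Heidi, Mona, Nora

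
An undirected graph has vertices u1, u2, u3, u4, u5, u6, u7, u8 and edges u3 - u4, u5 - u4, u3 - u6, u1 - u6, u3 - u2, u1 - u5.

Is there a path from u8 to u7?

No

u8 has no edges, so nothing is reachable from it.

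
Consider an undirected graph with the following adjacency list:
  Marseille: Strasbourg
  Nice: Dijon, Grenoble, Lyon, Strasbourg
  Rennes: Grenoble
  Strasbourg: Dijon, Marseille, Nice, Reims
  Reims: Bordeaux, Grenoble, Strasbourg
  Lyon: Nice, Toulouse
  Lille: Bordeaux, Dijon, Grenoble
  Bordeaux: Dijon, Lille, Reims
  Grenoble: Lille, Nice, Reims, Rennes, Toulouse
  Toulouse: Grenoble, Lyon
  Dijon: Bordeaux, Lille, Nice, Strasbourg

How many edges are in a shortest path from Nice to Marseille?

2

Distance 0: Nice.
Distance 1: Dijon, Grenoble, Lyon, Strasbourg.
Distance 2: Bordeaux, Lille, Marseille, Reims, Rennes, Toulouse — contains Marseille.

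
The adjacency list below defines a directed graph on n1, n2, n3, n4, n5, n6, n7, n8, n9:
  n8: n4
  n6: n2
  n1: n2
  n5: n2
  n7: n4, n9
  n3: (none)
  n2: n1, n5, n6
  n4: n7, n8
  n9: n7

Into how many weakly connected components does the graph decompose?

From n1: component {n1, n2, n5, n6}.
From n3: component {n3}.
From n4: component {n4, n7, n8, n9}.
That's 3 components.

3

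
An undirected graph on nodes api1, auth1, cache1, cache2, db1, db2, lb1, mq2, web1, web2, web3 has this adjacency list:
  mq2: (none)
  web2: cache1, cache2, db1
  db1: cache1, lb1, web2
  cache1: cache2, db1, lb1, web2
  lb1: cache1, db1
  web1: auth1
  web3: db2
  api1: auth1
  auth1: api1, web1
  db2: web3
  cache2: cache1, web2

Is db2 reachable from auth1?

Explore from auth1.
Distance 1: reach api1, web1.
The search is exhausted without reaching db2; it lies in a different component.

No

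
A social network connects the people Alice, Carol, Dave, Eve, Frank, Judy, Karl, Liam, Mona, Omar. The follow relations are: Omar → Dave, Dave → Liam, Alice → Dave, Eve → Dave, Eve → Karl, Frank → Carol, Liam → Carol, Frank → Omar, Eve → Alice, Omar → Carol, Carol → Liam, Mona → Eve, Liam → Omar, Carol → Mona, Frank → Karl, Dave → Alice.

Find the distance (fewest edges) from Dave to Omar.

2

Distance 0: Dave.
Distance 1: Alice, Liam.
Distance 2: Carol, Omar — contains Omar.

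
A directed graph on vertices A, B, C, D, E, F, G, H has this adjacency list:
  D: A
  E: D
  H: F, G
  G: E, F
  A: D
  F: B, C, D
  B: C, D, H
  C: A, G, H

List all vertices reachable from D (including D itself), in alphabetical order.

Start at D.
Its neighbours: A.
Nothing further is reachable.

A, D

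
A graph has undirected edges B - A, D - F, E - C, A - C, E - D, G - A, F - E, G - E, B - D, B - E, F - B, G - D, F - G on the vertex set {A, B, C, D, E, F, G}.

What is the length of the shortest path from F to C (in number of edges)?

Distance 0: F.
Distance 1: B, D, E, G.
Distance 2: A, C — contains C.

2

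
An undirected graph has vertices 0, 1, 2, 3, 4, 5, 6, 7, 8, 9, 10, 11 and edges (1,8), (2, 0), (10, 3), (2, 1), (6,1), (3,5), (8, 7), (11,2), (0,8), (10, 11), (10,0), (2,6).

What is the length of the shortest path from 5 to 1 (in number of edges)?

Distance 0: 5.
Distance 1: 3.
Distance 2: 10.
Distance 3: 0, 11.
Distance 4: 2, 8.
Distance 5: 1, 6, 7 — contains 1.

5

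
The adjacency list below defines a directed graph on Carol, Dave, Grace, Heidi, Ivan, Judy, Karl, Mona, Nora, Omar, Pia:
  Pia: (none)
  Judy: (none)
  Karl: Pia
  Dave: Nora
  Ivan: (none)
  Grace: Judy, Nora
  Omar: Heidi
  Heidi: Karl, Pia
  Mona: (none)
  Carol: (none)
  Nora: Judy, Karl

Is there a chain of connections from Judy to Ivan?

Judy has no outgoing edges, so nothing is reachable from it.

No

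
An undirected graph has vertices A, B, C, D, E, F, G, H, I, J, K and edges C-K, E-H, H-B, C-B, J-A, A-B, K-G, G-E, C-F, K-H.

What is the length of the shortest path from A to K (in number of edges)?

3

Distance 0: A.
Distance 1: B, J.
Distance 2: C, H.
Distance 3: E, F, K — contains K.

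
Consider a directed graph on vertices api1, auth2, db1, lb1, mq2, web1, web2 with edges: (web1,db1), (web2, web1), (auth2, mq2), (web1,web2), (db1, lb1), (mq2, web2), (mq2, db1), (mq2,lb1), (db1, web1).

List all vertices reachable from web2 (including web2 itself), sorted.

Start at web2.
Its neighbours: web1.
Then their neighbours: db1.
Then next layer: lb1.
Nothing further is reachable.

db1, lb1, web1, web2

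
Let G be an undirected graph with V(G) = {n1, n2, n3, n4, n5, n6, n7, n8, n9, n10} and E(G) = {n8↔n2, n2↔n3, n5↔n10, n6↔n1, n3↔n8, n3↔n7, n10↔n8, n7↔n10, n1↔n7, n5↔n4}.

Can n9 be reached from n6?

Explore from n6.
Distance 1: reach n1.
Distance 2: reach n7.
Distance 3: reach n3, n10.
Distance 4: reach n2, n5, n8.
Distance 5: reach n4.
The search is exhausted without reaching n9; it lies in a different component.

No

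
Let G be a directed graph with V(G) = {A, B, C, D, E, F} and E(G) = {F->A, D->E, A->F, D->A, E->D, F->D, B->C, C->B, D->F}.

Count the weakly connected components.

From A: component {A, D, E, F}.
From B: component {B, C}.
That's 2 components.

2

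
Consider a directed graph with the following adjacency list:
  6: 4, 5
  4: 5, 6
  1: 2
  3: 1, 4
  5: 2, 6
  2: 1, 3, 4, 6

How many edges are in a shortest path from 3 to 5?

2

Distance 0: 3.
Distance 1: 1, 4.
Distance 2: 2, 5, 6 — contains 5.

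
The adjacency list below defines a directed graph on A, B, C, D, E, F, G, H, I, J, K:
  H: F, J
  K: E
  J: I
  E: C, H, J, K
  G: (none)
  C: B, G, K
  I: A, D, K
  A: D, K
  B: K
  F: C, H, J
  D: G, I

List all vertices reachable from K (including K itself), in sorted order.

Start at K.
Its neighbours: E.
Then their neighbours: C, H, J.
Then next layer: B, F, G, I.
Then next layer: A, D.
Every vertex is now reached.

A, B, C, D, E, F, G, H, I, J, K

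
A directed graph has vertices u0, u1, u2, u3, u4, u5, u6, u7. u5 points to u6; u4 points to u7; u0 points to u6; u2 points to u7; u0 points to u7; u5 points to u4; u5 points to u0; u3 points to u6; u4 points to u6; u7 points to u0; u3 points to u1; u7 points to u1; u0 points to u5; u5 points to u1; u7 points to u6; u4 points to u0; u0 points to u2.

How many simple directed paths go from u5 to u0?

3

u5→u0
u5→u4→u0
u5→u4→u7→u0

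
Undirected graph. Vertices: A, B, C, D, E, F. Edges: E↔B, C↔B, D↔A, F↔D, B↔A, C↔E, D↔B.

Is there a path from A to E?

Yes

Explore from A.
Distance 1: reach B, D.
Distance 2: reach C, E, F.
Found E.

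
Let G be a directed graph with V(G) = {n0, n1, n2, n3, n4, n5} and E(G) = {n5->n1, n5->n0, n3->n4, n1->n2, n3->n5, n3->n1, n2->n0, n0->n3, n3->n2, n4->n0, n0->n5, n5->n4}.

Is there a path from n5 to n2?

Explore from n5.
Distance 1: reach n0, n1, n4.
Distance 2: reach n2, n3.
Found n2.

Yes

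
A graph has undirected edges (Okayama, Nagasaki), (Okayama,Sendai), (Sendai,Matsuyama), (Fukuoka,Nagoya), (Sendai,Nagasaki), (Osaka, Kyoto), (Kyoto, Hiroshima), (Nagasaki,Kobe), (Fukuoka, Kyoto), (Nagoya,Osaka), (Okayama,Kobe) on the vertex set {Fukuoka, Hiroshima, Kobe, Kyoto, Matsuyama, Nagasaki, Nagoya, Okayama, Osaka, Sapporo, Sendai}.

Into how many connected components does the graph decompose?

From Fukuoka: component {Fukuoka, Hiroshima, Kyoto, Nagoya, Osaka}.
From Kobe: component {Kobe, Matsuyama, Nagasaki, Okayama, Sendai}.
From Sapporo: component {Sapporo}.
That's 3 components.

3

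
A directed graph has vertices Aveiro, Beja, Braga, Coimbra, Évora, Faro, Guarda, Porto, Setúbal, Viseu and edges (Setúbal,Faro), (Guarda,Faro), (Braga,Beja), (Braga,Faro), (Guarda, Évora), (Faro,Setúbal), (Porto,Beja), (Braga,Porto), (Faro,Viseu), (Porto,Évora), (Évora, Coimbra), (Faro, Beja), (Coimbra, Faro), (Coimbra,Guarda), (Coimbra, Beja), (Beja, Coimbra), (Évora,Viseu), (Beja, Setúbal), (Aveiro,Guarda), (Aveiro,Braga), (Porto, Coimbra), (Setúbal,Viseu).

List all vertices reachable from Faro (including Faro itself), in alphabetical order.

Start at Faro.
Its neighbours: Beja, Setúbal, Viseu.
Then their neighbours: Coimbra.
Then next layer: Guarda.
Then next layer: Évora.
Nothing further is reachable.

Beja, Coimbra, Évora, Faro, Guarda, Setúbal, Viseu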